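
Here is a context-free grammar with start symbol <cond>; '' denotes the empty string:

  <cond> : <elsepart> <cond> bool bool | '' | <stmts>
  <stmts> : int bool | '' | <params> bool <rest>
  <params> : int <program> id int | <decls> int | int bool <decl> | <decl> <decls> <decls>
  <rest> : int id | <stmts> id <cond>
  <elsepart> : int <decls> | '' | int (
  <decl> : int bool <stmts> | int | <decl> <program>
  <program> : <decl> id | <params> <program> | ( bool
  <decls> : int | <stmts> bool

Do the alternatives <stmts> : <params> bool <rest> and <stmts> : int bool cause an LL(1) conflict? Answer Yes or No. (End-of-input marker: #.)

Yes

FIRST(<params> bool <rest>) = { bool, int } and FIRST(int bool) = { int }.
Both contain int, so the two alternatives are not disjoint — LL(1) conflict.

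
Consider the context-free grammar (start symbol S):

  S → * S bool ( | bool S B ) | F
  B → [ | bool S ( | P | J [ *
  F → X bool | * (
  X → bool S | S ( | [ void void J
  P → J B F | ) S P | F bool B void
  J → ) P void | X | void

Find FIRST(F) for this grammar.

{ *, [, bool }

From F → X bool: add FIRST(X) = { *, [, bool }.
F → * ( contributes {*}.
Union: FIRST(F) = { *, [, bool }.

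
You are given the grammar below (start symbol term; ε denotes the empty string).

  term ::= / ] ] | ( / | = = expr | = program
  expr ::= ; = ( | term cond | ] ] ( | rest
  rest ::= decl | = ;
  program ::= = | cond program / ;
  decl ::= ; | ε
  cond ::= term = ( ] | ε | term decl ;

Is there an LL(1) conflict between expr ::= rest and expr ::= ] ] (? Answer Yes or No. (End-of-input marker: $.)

FIRST(rest) = { ;, =, ε } and FIRST(] ] () = { ] }.
The first is nullable but FOLLOW(expr) = { $, (, /, ;, = } is disjoint from FIRST of the second.

No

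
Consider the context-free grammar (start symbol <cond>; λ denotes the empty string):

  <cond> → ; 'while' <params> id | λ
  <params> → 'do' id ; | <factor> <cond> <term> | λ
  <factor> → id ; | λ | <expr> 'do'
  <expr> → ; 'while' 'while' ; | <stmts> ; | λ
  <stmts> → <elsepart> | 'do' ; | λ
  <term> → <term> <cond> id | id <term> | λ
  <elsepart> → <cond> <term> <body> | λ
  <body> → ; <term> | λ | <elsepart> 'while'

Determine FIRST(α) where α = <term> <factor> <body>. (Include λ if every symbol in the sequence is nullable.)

{ 'do', 'while', ;, id, λ }

Add FIRST(<term>)\{λ} = { ;, id }; <term> is nullable, continue.
Add FIRST(<factor>)\{λ} = { 'do', 'while', ;, id }; <factor> is nullable, continue.
Add FIRST(<body>)\{λ} = { 'while', ;, id }; <body> is nullable, continue.
Every symbol is nullable, so include λ.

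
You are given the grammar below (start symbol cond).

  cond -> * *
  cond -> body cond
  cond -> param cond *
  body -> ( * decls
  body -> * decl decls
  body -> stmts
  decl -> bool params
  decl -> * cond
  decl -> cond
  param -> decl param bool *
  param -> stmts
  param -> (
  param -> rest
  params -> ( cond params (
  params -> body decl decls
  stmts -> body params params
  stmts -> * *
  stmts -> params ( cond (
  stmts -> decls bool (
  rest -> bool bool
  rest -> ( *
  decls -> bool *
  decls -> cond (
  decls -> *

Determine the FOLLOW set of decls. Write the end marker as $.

In body -> ( * decls: decls is at the end, add FOLLOW(body) = { (, *, bool }.
In body -> * decl decls: decls is at the end, add FOLLOW(body) = { (, *, bool }.
In params -> body decl decls: decls is at the end, add FOLLOW(params) = { (, *, bool }.
In stmts -> decls bool (: add FIRST(bool () = { bool }.
Union: FOLLOW(decls) = { (, *, bool }.

{ (, *, bool }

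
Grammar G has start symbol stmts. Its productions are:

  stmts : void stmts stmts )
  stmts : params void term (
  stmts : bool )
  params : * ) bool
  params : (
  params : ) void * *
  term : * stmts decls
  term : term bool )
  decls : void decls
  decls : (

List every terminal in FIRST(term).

term : * stmts decls contributes {*}.
From term : term bool ): add FIRST(term) = { * }.
Union: FIRST(term) = { * }.

{ * }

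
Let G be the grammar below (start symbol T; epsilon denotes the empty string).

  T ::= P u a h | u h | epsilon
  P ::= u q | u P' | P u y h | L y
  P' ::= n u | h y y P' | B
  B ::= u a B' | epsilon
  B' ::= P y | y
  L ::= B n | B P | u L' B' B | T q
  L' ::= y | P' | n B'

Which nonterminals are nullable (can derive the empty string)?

Directly nullable (have an epsilon-production): T, B.
P' ::= B with every symbol nullable, so P' is nullable.
L' ::= P' with every symbol nullable, so L' is nullable.
No other nonterminal has a production whose RHS symbols are all nullable.

{ B, L', P', T }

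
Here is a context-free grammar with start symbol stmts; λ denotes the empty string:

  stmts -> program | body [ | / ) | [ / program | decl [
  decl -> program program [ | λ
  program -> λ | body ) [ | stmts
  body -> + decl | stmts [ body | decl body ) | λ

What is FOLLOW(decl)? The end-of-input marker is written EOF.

{ ), +, /, [ }

In stmts -> decl [: add FIRST([) = { [ }.
In body -> + decl: decl is at the end, add FOLLOW(body) = { ), [ }.
In body -> decl body ): add FIRST(body )) = { ), +, /, [ }.
Union: FOLLOW(decl) = { ), +, /, [ }.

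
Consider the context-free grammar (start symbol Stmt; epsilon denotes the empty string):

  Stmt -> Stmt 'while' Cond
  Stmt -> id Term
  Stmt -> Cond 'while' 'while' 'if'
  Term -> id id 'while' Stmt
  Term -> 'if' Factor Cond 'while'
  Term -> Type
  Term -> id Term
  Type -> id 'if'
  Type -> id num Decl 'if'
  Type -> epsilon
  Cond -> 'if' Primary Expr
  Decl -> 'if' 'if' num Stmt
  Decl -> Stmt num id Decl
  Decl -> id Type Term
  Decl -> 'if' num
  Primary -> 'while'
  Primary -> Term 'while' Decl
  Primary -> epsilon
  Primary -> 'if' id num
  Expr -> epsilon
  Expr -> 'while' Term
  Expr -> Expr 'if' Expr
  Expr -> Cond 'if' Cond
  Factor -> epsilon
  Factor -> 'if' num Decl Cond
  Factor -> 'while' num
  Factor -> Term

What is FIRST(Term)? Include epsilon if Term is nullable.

{ 'if', id, epsilon }

Term -> id id 'while' Stmt contributes {id}.
Term -> 'if' Factor Cond 'while' contributes {'if'}.
From Term -> Type: add FIRST(Type) = { id, epsilon } (including epsilon since Type is nullable).
Term -> id Term contributes {id}.
Union: FIRST(Term) = { 'if', id, epsilon }.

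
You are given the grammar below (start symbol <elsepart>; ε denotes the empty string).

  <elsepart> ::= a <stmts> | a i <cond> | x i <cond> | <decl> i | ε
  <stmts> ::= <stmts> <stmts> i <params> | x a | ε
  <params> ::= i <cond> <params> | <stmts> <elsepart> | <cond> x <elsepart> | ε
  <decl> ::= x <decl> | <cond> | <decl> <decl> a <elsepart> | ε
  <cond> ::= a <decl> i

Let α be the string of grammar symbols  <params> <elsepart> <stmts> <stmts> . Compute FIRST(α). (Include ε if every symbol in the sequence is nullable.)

Add FIRST(<params>)\{ε} = { a, i, x }; <params> is nullable, continue.
Add FIRST(<elsepart>)\{ε} = { a, i, x }; <elsepart> is nullable, continue.
Add FIRST(<stmts>)\{ε} = { i, x }; <stmts> is nullable, continue.
Add FIRST(<stmts>)\{ε} = { i, x }; <stmts> is nullable, continue.
Every symbol is nullable, so include ε.

{ a, i, x, ε }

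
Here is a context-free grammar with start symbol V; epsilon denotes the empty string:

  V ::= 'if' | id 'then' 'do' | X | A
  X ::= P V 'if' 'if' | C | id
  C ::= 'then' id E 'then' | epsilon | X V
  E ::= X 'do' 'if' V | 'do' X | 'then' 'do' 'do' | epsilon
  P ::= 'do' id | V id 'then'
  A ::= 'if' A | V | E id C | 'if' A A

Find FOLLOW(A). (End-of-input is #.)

{ #, 'do', 'if', 'then', id }

In V ::= A: A is at the end, add FOLLOW(V) = { #, 'do', 'if', 'then', id }.
In A ::= 'if' A: A is at the end, add FOLLOW(A) = { #, 'do', 'if', 'then', id }.
In A ::= 'if' A A: add FIRST(A)\{epsilon} = { 'do', 'if', 'then', id }.
  Since A is nullable, also add FOLLOW(A) = { #, 'do', 'if', 'then', id }.
In A ::= 'if' A A: A is at the end, add FOLLOW(A) = { #, 'do', 'if', 'then', id }.
Union: FOLLOW(A) = { #, 'do', 'if', 'then', id }.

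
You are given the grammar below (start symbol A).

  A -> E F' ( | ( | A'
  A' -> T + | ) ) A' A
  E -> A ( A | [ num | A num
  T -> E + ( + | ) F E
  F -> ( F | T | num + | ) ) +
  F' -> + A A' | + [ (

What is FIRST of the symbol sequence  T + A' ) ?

{ (, ), [ }

Add FIRST(T) = { (, ), [ }; T is not nullable, stop.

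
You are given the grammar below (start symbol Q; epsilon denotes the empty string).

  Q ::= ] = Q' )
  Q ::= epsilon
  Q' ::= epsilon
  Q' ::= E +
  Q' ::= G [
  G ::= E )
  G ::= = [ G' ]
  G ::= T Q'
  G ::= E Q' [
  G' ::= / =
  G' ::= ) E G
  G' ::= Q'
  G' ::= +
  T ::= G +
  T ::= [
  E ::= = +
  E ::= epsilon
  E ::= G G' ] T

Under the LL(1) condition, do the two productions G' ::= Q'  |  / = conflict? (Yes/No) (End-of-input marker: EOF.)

No

FIRST(Q') = { ), +, =, [, epsilon } and FIRST(/ =) = { / }.
The first is nullable but FOLLOW(G') = { ] } is disjoint from FIRST of the second.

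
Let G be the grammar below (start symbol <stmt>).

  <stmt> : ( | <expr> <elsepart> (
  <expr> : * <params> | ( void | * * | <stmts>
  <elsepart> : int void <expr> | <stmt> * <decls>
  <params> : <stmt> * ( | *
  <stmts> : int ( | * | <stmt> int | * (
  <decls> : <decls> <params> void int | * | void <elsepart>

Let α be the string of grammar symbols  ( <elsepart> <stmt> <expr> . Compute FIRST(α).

( is a terminal; add {(} and stop.

{ ( }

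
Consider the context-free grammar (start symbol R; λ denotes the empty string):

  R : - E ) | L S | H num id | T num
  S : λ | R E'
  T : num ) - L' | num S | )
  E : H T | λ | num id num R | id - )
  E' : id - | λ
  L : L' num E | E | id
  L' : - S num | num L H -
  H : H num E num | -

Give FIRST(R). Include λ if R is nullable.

R : - E ) contributes {-}.
From R : L S: L, S nullable, take FIRST(L) ∪ FIRST(S) = { ), -, id, num }; also λ since the whole RHS is nullable.
From R : H num id: add FIRST(H) = { - }.
From R : T num: add FIRST(T) = { ), num }.
Union: FIRST(R) = { ), -, id, num, λ }.

{ ), -, id, num, λ }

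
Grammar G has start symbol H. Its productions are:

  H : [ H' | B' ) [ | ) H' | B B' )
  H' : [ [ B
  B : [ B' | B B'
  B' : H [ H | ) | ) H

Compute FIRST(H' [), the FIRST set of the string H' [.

Add FIRST(H') = { [ }; H' is not nullable, stop.

{ [ }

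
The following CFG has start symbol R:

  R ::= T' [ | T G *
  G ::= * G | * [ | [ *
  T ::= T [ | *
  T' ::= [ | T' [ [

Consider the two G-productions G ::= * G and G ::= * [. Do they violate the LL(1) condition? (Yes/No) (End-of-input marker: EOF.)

Yes

FIRST(* G) = { * } and FIRST(* [) = { * }.
Both contain *, so the two alternatives are not disjoint — LL(1) conflict.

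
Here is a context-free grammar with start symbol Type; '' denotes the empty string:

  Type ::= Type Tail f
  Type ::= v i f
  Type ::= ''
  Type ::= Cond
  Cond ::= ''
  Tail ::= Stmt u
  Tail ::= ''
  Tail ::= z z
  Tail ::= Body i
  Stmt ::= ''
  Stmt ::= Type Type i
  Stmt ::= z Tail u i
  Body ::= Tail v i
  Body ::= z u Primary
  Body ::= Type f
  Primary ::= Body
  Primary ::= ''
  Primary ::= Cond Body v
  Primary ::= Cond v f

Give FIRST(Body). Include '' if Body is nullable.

From Body ::= Tail v i: Tail nullable, take FIRST(Tail) ∪ {v} = { f, i, u, v, z }.
Body ::= z u Primary contributes {z}.
From Body ::= Type f: Type nullable, take FIRST(Type) ∪ {f} = { f, i, u, v, z }.
Union: FIRST(Body) = { f, i, u, v, z }.

{ f, i, u, v, z }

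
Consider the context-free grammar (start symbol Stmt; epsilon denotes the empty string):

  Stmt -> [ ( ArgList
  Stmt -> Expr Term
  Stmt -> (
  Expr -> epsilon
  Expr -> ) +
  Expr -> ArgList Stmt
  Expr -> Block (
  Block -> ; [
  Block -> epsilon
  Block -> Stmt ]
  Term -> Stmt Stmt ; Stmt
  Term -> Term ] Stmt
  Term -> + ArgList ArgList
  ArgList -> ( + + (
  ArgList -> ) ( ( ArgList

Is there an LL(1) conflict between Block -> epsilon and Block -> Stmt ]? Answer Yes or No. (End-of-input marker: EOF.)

FIRST(epsilon) = { epsilon } and FIRST(Stmt ]) = { (, ), +, ;, [ }.
The first alternative is nullable and FOLLOW(Block) = { ( } shares ( with FIRST of the second — conflict.

Yes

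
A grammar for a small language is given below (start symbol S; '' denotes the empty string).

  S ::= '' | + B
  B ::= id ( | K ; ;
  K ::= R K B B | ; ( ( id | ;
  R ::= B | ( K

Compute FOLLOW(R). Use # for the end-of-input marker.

In K ::= R K B B: add FIRST(K B B) = { (, ;, id }.
Union: FOLLOW(R) = { (, ;, id }.

{ (, ;, id }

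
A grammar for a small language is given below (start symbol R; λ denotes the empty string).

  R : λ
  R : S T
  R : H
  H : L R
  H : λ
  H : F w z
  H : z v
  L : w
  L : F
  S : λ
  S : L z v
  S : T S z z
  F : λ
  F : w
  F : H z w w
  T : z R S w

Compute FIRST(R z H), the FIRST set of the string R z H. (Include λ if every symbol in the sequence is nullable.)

{ w, z }

Add FIRST(R)\{λ} = { w, z }; R is nullable, continue.
z is a terminal; add {z} and stop.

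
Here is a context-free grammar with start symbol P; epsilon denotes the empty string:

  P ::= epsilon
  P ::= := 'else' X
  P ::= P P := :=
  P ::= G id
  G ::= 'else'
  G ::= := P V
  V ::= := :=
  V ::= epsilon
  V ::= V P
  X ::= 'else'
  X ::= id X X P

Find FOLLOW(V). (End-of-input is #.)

{ 'else', :=, id }

In G ::= := P V: V is at the end, add FOLLOW(G) = { id }.
In V ::= V P: add FIRST(P)\{epsilon} = { 'else', := }.
  Since P is nullable, also add FOLLOW(V) = { 'else', :=, id }.
Union: FOLLOW(V) = { 'else', :=, id }.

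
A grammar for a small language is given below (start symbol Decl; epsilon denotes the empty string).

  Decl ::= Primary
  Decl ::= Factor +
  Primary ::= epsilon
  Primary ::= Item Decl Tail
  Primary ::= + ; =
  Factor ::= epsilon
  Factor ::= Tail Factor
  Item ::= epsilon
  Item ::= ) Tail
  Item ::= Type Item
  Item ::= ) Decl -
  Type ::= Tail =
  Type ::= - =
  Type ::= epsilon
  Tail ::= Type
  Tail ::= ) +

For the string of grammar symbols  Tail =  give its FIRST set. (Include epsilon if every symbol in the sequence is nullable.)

{ ), -, = }

Add FIRST(Tail)\{epsilon} = { ), -, = }; Tail is nullable, continue.
= is a terminal; add {=} and stop.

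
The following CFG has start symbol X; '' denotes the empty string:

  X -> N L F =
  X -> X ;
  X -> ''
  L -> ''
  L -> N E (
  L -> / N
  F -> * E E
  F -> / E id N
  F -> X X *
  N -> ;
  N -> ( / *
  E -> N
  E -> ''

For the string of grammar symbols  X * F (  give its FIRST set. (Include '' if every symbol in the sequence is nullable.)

{ (, *, ; }

Add FIRST(X)\{''} = { (, ; }; X is nullable, continue.
* is a terminal; add {*} and stop.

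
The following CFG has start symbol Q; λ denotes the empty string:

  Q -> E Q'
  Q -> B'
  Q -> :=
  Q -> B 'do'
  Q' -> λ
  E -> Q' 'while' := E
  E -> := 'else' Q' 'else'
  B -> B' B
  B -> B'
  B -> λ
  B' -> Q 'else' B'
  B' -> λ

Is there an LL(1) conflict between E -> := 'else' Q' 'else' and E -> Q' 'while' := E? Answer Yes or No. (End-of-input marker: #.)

No

FIRST(:= 'else' Q' 'else') = { := } and FIRST(Q' 'while' := E) = { 'while' }.
The FIRST sets are disjoint and neither alternative is nullable — no conflict.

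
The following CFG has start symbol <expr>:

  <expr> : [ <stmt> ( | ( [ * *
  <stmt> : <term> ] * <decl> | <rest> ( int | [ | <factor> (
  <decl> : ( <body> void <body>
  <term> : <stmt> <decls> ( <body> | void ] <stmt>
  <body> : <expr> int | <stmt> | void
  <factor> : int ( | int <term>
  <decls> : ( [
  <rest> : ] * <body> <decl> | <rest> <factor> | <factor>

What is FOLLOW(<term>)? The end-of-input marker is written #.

In <stmt> : <term> ] * <decl>: add FIRST(] * <decl>) = { ] }.
In <factor> : int <term>: <term> is at the end, add FOLLOW(<factor>) = { (, int }.
Union: FOLLOW(<term>) = { (, ], int }.

{ (, ], int }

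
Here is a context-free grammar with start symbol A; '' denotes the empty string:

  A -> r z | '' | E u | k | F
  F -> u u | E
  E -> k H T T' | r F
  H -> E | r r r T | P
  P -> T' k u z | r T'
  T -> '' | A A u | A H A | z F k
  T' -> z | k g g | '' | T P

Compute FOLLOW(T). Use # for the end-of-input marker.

In E -> k H T T': add FIRST(T')\{''} = { k, r, u, z }.
  Since T' is nullable, also add FOLLOW(E) = { #, k, r, u, z }.
In H -> r r r T: T is at the end, add FOLLOW(H) = { #, k, r, u, z }.
In T' -> T P: add FIRST(P) = { k, r, u, z }.
Union: FOLLOW(T) = { #, k, r, u, z }.

{ #, k, r, u, z }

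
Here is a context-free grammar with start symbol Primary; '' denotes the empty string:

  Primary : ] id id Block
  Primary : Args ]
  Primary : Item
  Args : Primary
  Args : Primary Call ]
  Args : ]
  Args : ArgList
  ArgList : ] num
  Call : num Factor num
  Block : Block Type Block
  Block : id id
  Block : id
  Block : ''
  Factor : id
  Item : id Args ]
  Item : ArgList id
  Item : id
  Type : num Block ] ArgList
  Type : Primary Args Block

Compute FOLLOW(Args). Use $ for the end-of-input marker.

{ $, ], id, num }

In Primary : Args ]: add FIRST(]) = { ] }.
In Item : id Args ]: add FIRST(]) = { ] }.
In Type : Primary Args Block: add FIRST(Block)\{''} = { ], id, num }.
  Since Block is nullable, also add FOLLOW(Type) = { $, ], id, num }.
Union: FOLLOW(Args) = { $, ], id, num }.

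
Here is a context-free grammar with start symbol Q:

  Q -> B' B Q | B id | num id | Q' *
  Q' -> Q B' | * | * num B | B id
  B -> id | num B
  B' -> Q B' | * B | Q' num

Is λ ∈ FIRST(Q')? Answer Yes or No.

No

No nonterminal in this grammar is nullable.
No production of Q' has an RHS whose symbols are all nullable, so Q' is not nullable.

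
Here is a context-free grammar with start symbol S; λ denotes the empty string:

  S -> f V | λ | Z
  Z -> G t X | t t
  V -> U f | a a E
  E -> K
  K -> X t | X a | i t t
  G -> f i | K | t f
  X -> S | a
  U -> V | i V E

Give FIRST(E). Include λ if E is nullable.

From E -> K: add FIRST(K) = { a, f, i, t }.
Union: FIRST(E) = { a, f, i, t }.

{ a, f, i, t }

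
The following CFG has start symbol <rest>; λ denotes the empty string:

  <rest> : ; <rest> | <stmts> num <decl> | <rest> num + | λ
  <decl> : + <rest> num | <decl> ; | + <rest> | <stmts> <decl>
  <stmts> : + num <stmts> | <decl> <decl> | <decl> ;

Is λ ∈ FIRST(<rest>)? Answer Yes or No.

Yes

<rest> has an λ-production, so <rest> ⇒ λ.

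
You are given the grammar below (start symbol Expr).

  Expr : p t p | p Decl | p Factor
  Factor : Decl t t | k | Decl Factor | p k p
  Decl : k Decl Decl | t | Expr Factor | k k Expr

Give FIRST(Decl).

{ k, p, t }

Decl : k Decl Decl contributes {k}.
Decl : t contributes {t}.
From Decl : Expr Factor: add FIRST(Expr) = { p }.
Decl : k k Expr contributes {k}.
Union: FIRST(Decl) = { k, p, t }.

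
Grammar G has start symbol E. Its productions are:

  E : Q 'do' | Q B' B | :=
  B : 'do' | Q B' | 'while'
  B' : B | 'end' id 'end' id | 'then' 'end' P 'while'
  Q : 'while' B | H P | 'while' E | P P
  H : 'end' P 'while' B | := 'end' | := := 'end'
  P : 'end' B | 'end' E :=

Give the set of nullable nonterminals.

No nonterminal has an empty production or an RHS whose symbols are all nullable.

{ } (none)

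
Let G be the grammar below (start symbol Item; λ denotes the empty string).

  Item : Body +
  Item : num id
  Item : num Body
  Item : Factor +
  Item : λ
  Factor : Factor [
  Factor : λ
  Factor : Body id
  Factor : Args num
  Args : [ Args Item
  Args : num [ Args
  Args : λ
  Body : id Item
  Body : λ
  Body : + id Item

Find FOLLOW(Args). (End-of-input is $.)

In Factor : Args num: add FIRST(num) = { num }.
In Args : [ Args Item: add FIRST(Item)\{λ} = { +, [, id, num }.
  Since Item is nullable, also add FOLLOW(Args) = { +, [, id, num }.
In Args : num [ Args: Args is at the end, add FOLLOW(Args) = { +, [, id, num }.
Union: FOLLOW(Args) = { +, [, id, num }.

{ +, [, id, num }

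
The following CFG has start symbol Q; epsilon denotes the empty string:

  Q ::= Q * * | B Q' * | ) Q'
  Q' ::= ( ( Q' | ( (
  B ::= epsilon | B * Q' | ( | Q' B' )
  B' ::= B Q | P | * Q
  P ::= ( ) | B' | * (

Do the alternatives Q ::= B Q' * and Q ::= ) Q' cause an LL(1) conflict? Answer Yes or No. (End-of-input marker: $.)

FIRST(B Q' *) = { (, * } and FIRST() Q') = { ) }.
The FIRST sets are disjoint and neither alternative is nullable — no conflict.

No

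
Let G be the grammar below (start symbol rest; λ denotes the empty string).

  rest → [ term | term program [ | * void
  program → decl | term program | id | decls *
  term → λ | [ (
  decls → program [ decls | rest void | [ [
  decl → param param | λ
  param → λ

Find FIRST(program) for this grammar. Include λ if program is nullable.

From program → decl: add FIRST(decl) = { λ } (including λ since decl is nullable).
From program → term program: term, program nullable, take FIRST(term) ∪ FIRST(program) = { *, [, id }; also λ since the whole RHS is nullable.
program → id contributes {id}.
From program → decls *: add FIRST(decls) = { *, [, id }.
Union: FIRST(program) = { *, [, id, λ }.

{ *, [, id, λ }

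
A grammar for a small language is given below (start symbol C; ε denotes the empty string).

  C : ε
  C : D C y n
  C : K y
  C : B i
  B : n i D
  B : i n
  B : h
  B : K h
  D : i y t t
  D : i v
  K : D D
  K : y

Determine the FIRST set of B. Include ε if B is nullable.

B : n i D contributes {n}.
B : i n contributes {i}.
B : h contributes {h}.
From B : K h: add FIRST(K) = { i, y }.
Union: FIRST(B) = { h, i, n, y }.

{ h, i, n, y }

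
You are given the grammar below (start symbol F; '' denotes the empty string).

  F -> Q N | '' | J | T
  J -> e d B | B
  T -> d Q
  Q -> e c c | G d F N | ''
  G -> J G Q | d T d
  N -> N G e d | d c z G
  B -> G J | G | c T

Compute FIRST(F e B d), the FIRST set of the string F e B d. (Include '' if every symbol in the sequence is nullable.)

{ c, d, e }

Add FIRST(F)\{''} = { c, d, e }; F is nullable, continue.
e is a terminal; add {e} and stop.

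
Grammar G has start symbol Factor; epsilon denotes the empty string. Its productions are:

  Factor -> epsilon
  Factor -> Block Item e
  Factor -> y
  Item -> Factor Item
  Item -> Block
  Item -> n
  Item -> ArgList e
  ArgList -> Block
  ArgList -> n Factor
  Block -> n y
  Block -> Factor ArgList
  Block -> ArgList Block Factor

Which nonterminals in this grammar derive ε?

{ Factor }

Directly nullable (have an epsilon-production): Factor.
No other nonterminal has a production whose RHS symbols are all nullable.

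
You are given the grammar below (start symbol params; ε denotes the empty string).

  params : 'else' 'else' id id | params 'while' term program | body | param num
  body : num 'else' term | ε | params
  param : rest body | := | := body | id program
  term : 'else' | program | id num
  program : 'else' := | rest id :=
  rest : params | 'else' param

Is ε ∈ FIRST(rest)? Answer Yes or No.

Yes

rest : params and each of params is nullable, so rest ⇒* ε.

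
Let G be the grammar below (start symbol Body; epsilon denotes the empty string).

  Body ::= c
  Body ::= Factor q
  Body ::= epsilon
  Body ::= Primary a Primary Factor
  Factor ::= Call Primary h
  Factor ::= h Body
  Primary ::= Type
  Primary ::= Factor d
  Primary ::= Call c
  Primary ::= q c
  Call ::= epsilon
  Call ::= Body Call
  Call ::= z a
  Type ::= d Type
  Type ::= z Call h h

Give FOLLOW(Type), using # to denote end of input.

{ a, c, d, h, q, z }

In Primary ::= Type: Type is at the end, add FOLLOW(Primary) = { a, c, d, h, q, z }.
In Type ::= d Type: Type is at the end, add FOLLOW(Type) = { a, c, d, h, q, z }.
Union: FOLLOW(Type) = { a, c, d, h, q, z }.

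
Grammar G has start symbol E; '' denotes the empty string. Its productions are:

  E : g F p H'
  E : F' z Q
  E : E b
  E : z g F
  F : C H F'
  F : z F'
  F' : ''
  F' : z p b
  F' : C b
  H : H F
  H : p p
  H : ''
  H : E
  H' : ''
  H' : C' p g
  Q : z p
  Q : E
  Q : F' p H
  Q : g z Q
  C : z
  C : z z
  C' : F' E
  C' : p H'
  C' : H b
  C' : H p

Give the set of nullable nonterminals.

{ F', H, H' }

Directly nullable (have an ''-production): F', H, H'.
No other nonterminal has a production whose RHS symbols are all nullable.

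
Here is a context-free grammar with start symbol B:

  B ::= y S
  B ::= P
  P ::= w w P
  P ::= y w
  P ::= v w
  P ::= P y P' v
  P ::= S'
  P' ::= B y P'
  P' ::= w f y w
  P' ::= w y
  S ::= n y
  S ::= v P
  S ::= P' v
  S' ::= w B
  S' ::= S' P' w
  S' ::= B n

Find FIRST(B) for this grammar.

{ v, w, y }

B ::= y S contributes {y}.
From B ::= P: add FIRST(P) = { v, w, y }.
Union: FIRST(B) = { v, w, y }.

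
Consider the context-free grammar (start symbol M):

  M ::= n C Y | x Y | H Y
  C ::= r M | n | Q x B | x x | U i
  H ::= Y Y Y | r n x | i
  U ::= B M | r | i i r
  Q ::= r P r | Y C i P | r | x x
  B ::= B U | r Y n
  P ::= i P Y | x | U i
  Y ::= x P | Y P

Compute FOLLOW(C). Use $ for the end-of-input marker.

In M ::= n C Y: add FIRST(Y) = { x }.
In Q ::= Y C i P: add FIRST(i P) = { i }.
Union: FOLLOW(C) = { i, x }.

{ i, x }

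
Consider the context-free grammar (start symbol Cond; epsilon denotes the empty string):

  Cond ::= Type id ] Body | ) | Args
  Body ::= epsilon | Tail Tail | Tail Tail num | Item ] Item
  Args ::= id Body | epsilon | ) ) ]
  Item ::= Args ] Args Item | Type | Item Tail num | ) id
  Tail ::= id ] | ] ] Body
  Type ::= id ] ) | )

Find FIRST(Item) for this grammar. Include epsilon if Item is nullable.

From Item ::= Args ] Args Item: Args nullable, take FIRST(Args) ∪ {]} = { ), ], id }.
From Item ::= Type: add FIRST(Type) = { ), id }.
From Item ::= Item Tail num: add FIRST(Item) = { ), ], id }.
Item ::= ) id contributes {)}.
Union: FIRST(Item) = { ), ], id }.

{ ), ], id }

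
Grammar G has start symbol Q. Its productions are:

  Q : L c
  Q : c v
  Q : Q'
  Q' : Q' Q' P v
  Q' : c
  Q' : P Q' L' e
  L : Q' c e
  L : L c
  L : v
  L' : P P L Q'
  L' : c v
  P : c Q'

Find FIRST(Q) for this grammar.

{ c, v }

From Q : L c: add FIRST(L) = { c, v }.
Q : c v contributes {c}.
From Q : Q': add FIRST(Q') = { c }.
Union: FIRST(Q) = { c, v }.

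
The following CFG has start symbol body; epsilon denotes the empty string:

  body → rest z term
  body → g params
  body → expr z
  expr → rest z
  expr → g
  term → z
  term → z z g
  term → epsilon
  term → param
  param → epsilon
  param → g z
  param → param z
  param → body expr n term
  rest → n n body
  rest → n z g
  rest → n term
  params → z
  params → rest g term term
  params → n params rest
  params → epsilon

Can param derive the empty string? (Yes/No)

param has an epsilon-production, so param ⇒ epsilon.

Yes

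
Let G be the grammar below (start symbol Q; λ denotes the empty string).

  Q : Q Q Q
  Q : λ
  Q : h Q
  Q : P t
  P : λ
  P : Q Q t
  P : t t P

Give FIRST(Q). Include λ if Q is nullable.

{ h, t, λ }

From Q : Q Q Q: Q, Q, Q nullable, take FIRST(Q) ∪ FIRST(Q) ∪ FIRST(Q) = { h, t }; also λ since the whole RHS is nullable.
Q : λ contributes λ.
Q : h Q contributes {h}.
From Q : P t: P nullable, take FIRST(P) ∪ {t} = { h, t }.
Union: FIRST(Q) = { h, t, λ }.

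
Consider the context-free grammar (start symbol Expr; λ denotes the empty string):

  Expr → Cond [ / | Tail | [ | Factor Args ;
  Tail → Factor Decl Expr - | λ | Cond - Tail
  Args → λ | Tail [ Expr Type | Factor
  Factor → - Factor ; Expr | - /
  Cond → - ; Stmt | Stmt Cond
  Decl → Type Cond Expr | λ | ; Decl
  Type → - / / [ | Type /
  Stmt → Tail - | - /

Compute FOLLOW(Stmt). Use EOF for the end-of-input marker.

{ -, [ }

In Cond → - ; Stmt: Stmt is at the end, add FOLLOW(Cond) = { -, [ }.
In Cond → Stmt Cond: add FIRST(Cond) = { - }.
Union: FOLLOW(Stmt) = { -, [ }.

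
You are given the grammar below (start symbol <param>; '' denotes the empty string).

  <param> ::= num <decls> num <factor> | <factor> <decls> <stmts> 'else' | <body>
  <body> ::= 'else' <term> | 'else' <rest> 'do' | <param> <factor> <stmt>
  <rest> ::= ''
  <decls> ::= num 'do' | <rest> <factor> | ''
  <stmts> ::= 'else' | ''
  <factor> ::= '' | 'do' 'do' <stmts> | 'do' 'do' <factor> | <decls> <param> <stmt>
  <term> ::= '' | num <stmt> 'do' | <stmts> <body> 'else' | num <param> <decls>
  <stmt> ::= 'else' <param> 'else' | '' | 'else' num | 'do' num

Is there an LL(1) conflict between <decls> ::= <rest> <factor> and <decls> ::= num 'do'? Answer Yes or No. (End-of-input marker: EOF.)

Yes

FIRST(<rest> <factor>) = { 'do', 'else', num, '' } and FIRST(num 'do') = { num }.
Both contain num, so the two alternatives are not disjoint — LL(1) conflict.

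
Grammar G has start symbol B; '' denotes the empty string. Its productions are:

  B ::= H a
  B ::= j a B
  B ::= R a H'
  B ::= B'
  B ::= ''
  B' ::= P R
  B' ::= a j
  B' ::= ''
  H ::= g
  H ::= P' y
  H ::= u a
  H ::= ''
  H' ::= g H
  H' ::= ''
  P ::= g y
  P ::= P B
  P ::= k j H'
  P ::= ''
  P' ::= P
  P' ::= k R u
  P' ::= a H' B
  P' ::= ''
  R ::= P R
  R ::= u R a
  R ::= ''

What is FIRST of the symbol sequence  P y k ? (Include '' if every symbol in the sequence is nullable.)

Add FIRST(P)\{''} = { a, g, j, k, u, y }; P is nullable, continue.
y is a terminal; add {y} and stop.

{ a, g, j, k, u, y }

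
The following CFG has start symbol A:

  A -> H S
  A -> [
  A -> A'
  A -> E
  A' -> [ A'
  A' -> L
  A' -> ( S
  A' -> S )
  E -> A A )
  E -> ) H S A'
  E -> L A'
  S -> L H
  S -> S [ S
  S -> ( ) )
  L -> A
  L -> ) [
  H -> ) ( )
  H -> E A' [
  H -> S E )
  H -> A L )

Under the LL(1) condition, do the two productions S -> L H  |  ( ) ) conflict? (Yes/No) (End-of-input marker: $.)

Yes

FIRST(L H) = { (, ), [ } and FIRST(( ) )) = { ( }.
Both contain (, so the two alternatives are not disjoint — LL(1) conflict.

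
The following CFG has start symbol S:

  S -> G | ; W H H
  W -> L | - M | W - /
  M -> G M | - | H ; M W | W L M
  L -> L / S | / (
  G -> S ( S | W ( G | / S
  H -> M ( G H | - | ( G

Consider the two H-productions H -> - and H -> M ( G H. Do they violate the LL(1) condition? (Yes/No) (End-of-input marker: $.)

Yes

FIRST(-) = { - } and FIRST(M ( G H) = { (, -, /, ; }.
Both contain -, so the two alternatives are not disjoint — LL(1) conflict.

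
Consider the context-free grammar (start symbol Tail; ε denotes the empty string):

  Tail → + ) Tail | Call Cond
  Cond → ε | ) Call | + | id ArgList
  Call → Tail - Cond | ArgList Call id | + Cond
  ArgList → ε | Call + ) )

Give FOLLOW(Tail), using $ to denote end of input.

{ $, - }

Tail is the start symbol, so $ ∈ FOLLOW(Tail).
In Tail → + ) Tail: Tail is at the end, add FOLLOW(Tail) = { $, - }.
In Call → Tail - Cond: add FIRST(- Cond) = { - }.
Union: FOLLOW(Tail) = { $, - }.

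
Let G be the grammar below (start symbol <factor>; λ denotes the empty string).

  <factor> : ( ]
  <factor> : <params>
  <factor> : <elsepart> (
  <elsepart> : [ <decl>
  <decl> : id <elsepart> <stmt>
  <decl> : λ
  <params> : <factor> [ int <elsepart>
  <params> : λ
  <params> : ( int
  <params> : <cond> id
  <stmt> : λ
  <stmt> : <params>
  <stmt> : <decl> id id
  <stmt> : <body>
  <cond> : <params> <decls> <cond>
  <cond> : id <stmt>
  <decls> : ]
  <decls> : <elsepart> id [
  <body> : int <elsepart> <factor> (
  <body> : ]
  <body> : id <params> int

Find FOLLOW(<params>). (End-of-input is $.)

In <factor> : <params>: <params> is at the end, add FOLLOW(<factor>) = { $, (, [ }.
In <stmt> : <params>: <params> is at the end, add FOLLOW(<stmt>) = { $, (, [, ], id, int }.
In <cond> : <params> <decls> <cond>: add FIRST(<decls> <cond>) = { [, ] }.
In <body> : id <params> int: add FIRST(int) = { int }.
Union: FOLLOW(<params>) = { $, (, [, ], id, int }.

{ $, (, [, ], id, int }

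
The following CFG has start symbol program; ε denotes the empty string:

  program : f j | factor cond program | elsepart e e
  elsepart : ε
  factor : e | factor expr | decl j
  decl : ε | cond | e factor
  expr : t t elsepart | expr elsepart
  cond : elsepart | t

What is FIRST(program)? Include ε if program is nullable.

program : f j contributes {f}.
From program : factor cond program: add FIRST(factor) = { e, j, t }.
From program : elsepart e e: elsepart nullable, take FIRST(elsepart) ∪ {e} = { e }.
Union: FIRST(program) = { e, f, j, t }.

{ e, f, j, t }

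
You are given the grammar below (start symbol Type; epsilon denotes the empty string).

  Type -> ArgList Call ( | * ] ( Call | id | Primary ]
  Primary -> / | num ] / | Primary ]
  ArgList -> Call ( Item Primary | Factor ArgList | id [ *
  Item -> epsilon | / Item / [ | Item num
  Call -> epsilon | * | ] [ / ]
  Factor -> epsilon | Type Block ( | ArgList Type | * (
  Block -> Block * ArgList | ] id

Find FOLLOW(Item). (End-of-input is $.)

In ArgList -> Call ( Item Primary: add FIRST(Primary) = { /, num }.
In Item -> / Item / [: add FIRST(/ [) = { / }.
In Item -> Item num: add FIRST(num) = { num }.
Union: FOLLOW(Item) = { /, num }.

{ /, num }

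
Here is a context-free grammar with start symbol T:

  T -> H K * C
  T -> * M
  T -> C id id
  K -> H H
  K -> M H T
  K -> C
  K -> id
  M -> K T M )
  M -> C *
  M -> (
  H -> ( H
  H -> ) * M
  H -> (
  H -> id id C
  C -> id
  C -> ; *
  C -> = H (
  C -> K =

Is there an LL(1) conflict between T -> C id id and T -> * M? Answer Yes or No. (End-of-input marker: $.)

No

FIRST(C id id) = { (, ), ;, =, id } and FIRST(* M) = { * }.
The FIRST sets are disjoint and neither alternative is nullable — no conflict.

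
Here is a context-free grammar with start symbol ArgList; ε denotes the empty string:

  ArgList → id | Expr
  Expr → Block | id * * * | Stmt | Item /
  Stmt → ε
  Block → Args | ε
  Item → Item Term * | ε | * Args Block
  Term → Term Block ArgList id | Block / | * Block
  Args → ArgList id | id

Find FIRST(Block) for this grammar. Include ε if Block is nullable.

{ *, /, id, ε }

From Block → Args: add FIRST(Args) = { *, /, id }.
Block → ε contributes ε.
Union: FIRST(Block) = { *, /, id, ε }.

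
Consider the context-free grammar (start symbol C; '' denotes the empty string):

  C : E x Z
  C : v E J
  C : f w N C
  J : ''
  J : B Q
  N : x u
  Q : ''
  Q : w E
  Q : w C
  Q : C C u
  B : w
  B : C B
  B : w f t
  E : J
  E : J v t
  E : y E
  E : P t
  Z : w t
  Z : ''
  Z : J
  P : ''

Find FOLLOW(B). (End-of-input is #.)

{ #, f, t, u, v, w, x, y }

In J : B Q: add FIRST(Q)\{''} = { f, t, v, w, x, y }.
  Since Q is nullable, also add FOLLOW(J) = { #, f, t, u, v, w, x, y }.
In B : C B: B is at the end, add FOLLOW(B) = { #, f, t, u, v, w, x, y }.
Union: FOLLOW(B) = { #, f, t, u, v, w, x, y }.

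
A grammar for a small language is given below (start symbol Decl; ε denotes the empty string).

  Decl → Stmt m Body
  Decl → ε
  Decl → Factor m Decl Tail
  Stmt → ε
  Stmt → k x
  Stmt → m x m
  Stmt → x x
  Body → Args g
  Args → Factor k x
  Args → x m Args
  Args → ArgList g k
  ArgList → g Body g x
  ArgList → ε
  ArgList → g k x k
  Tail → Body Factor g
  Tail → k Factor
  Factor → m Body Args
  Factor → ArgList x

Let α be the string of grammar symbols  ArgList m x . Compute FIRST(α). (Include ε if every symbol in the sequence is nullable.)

Add FIRST(ArgList)\{ε} = { g }; ArgList is nullable, continue.
m is a terminal; add {m} and stop.

{ g, m }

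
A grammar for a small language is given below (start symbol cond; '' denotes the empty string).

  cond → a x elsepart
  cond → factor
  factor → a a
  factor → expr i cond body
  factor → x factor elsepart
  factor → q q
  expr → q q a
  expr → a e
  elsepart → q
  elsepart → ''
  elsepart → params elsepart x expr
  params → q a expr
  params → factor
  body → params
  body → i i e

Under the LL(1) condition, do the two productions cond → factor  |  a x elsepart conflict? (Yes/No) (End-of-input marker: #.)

Yes

FIRST(factor) = { a, q, x } and FIRST(a x elsepart) = { a }.
Both contain a, so the two alternatives are not disjoint — LL(1) conflict.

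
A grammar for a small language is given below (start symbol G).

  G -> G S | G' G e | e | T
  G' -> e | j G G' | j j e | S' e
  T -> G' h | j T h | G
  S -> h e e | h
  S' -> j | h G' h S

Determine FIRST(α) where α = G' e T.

Add FIRST(G') = { e, h, j }; G' is not nullable, stop.

{ e, h, j }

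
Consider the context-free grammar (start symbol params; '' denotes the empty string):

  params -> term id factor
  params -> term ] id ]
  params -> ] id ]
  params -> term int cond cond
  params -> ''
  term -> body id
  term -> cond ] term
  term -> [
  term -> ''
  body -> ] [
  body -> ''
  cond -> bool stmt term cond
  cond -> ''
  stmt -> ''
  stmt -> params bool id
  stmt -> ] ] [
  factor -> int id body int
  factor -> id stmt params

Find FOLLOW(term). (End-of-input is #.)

In params -> term id factor: add FIRST(id factor) = { id }.
In params -> term ] id ]: add FIRST(] id ]) = { ] }.
In params -> term int cond cond: add FIRST(int cond cond) = { int }.
In term -> cond ] term: term is at the end, add FOLLOW(term) = { #, ], bool, id, int }.
In cond -> bool stmt term cond: add FIRST(cond)\{''} = { bool }.
  Since cond is nullable, also add FOLLOW(cond) = { #, ], bool }.
Union: FOLLOW(term) = { #, ], bool, id, int }.

{ #, ], bool, id, int }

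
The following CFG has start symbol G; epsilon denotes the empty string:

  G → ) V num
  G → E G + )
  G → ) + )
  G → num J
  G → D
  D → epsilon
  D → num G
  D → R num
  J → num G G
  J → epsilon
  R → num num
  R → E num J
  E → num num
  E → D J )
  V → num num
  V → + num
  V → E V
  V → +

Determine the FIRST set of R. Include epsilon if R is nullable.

{ ), num }

R → num num contributes {num}.
From R → E num J: add FIRST(E) = { ), num }.
Union: FIRST(R) = { ), num }.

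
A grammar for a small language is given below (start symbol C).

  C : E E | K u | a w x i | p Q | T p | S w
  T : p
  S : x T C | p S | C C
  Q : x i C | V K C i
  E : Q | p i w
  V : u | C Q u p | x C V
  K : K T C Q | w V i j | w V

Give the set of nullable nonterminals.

No nonterminal has an empty production or an RHS whose symbols are all nullable.

{ } (none)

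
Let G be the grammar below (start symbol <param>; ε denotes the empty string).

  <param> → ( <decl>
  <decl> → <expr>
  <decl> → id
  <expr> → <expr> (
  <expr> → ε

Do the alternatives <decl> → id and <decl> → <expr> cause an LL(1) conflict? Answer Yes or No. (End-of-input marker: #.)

No

FIRST(id) = { id } and FIRST(<expr>) = { (, ε }.
The second is nullable but FOLLOW(<decl>) = { # } is disjoint from FIRST of the first.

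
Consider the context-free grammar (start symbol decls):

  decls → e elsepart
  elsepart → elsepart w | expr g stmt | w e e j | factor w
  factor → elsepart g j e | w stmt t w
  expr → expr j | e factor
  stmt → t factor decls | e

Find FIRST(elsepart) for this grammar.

{ e, w }

From elsepart → elsepart w: add FIRST(elsepart) = { e, w }.
From elsepart → expr g stmt: add FIRST(expr) = { e }.
elsepart → w e e j contributes {w}.
From elsepart → factor w: add FIRST(factor) = { e, w }.
Union: FIRST(elsepart) = { e, w }.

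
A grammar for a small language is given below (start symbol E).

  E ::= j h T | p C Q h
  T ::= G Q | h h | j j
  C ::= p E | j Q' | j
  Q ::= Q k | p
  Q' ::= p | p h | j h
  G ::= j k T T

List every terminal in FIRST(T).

From T ::= G Q: add FIRST(G) = { j }.
T ::= h h contributes {h}.
T ::= j j contributes {j}.
Union: FIRST(T) = { h, j }.

{ h, j }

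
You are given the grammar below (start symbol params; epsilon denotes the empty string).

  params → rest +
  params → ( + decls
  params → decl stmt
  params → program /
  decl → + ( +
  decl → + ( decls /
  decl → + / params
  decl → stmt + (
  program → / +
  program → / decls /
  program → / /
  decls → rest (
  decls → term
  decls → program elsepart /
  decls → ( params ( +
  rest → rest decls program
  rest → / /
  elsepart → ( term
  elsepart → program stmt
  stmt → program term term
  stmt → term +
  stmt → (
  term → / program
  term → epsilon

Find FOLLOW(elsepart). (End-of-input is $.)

{ / }

In decls → program elsepart /: add FIRST(/) = { / }.
Union: FOLLOW(elsepart) = { / }.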